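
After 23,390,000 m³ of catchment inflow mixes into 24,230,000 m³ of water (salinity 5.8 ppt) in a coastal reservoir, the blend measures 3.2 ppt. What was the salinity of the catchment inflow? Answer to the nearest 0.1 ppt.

0.5 ppt

Salt balance: 24,230,000×5.8 + 23,390,000×S = 47,620,000×3.2
140,534,000 + 23,390,000·S = 152,384,000
S = (152,384,000 − 140,534,000) / 23,390,000 = 0.5066 ppt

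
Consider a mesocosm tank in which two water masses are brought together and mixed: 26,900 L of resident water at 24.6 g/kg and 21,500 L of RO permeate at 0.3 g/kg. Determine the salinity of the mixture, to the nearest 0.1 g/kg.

Salt balance:
salt = 26,900×24.6 + 21,500×0.3 = 661,740 + 6,450 = 668,190
volume = 26,900 + 21,500 = 48,400 L
S = 668,190 / 48,400 = 13.806 g/kg

13.8 g/kg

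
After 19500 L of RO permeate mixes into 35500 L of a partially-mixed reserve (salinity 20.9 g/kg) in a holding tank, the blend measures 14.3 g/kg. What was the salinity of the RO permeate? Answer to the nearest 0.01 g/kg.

Salt balance: 35,500×20.9 + 19,500×S = 55,000×14.3
741,950 + 19,500·S = 786,500
S = (786,500 − 741,950) / 19,500 = 2.2846 g/kg

2.28 g/kg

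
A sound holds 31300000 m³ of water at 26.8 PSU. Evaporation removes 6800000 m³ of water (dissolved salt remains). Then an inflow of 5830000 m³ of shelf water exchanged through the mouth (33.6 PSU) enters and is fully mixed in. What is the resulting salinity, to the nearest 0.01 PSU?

After evaporation: salt = 31,300,000×26.8 = 838,840,000; volume = 31,300,000 − 6,800,000 = 24,500,000 m³
After mixing: salt = 838,840,000 + 5,830,000×33.6 = 1,034,728,000; volume = 24,500,000 + 5,830,000 = 30,330,000 m³
S = 1,034,728,000 / 30,330,000 = 34.1157 PSU

34.12 PSU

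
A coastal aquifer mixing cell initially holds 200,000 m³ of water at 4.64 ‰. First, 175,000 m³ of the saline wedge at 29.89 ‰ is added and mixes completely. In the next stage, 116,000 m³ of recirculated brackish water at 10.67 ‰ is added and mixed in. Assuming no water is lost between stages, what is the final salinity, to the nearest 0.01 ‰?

15.06 ‰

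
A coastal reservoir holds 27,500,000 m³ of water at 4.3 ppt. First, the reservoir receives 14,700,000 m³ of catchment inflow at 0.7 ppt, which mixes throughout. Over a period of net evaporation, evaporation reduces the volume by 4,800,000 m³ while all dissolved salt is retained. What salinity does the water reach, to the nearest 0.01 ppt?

After mixing: salt = 27,500,000×4.3 + 14,700,000×0.7 = 128,540,000; volume = 42,200,000 m³
After evaporation: salt unchanged = 128,540,000; volume = 42,200,000 − 4,800,000 = 37,400,000 m³
S = 128,540,000 / 37,400,000 = 3.4369 ppt

3.44 ppt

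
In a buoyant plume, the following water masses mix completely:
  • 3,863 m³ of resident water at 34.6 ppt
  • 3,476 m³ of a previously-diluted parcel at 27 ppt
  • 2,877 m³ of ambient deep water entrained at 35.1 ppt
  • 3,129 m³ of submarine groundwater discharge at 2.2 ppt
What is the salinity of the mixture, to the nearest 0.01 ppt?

Salt balance:
salt = 3,863×34.6 + 3,476×27 + 2,877×35.1 + 3,129×2.2 = 133,659.8 + 93,852 + 100,982.7 + 6,883.8 = 335,378.3
volume = 3,863 + 3,476 + 2,877 + 3,129 = 13,345 m³
S = 335,378.3 / 13,345 = 25.1314 ppt

25.13 ppt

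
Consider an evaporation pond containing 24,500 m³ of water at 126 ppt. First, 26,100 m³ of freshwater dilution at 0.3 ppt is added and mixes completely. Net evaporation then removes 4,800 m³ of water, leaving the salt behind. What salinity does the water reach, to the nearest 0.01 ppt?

After mixing: salt = 24,500×126 + 26,100×0.3 = 3,094,830; volume = 50,600 m³
After evaporation: salt unchanged = 3,094,830; volume = 50,600 − 4,800 = 45,800 m³
S = 3,094,830 / 45,800 = 67.5727 ppt

67.57 ppt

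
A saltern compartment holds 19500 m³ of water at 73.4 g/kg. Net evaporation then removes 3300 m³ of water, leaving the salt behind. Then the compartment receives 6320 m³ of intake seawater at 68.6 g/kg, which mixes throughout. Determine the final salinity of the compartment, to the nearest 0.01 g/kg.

After evaporation: salt = 19,500×73.4 = 1,431,300; volume = 19,500 − 3,300 = 16,200 m³
After mixing: salt = 1,431,300 + 6,320×68.6 = 1,864,852; volume = 16,200 + 6,320 = 22,520 m³
S = 1,864,852 / 22,520 = 82.8087 g/kg

82.81 g/kg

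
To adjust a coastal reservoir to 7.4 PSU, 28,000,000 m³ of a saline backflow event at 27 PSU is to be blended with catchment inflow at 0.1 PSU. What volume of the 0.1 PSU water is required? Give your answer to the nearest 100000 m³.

Salt balance: 28,000,000×27 + V×0.1 = (28,000,000+V)×7.4
756,000,000 + 0.1V = 207,200,000 + 7.4V
548,800,000 = 7.3V
V = 75,178,082.19 m³

75200000 m³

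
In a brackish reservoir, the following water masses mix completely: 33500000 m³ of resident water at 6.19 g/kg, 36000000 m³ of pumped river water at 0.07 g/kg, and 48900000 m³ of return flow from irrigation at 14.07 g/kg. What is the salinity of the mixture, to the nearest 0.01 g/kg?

7.58 g/kg

Conserving salt mass:
salt = 33,500,000×6.19 + 36,000,000×0.07 + 48,900,000×14.07 = 207,365,000 + 2,520,000 + 688,023,000 = 897,908,000
volume = 33,500,000 + 36,000,000 + 48,900,000 = 118,400,000 m³
S = 897,908,000 / 118,400,000 = 7.5837 g/kg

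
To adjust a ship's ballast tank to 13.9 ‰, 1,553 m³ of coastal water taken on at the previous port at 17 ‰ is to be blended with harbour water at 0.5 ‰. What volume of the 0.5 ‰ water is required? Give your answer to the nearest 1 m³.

359 m³

Salt balance: 1,553×17 + V×0.5 = (1,553+V)×13.9
26,401 + 0.5V = 21,586.7 + 13.9V
4,814.3 = 13.4V
V = 359.28 m³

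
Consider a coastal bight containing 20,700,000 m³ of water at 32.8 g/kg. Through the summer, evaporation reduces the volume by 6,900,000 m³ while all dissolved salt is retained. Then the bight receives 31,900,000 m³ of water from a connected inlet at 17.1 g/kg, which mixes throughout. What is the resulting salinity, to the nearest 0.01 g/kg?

26.79 g/kg

After evaporation: salt = 20,700,000×32.8 = 678,960,000; volume = 20,700,000 − 6,900,000 = 13,800,000 m³
After mixing: salt = 678,960,000 + 31,900,000×17.1 = 1,224,450,000; volume = 13,800,000 + 31,900,000 = 45,700,000 m³
S = 1,224,450,000 / 45,700,000 = 26.7932 g/kg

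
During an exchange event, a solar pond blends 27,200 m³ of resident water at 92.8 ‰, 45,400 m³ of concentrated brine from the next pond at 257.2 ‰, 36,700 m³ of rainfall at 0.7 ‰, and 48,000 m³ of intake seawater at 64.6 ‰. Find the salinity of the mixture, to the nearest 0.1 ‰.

Mass of salt is conserved:
salt = 27,200×92.8 + 45,400×257.2 + 36,700×0.7 + 48,000×64.6 = 2,524,160 + 11,676,880 + 25,690 + 3,100,800 = 17,327,530
volume = 27,200 + 45,400 + 36,700 + 48,000 = 157,300 m³
S = 17,327,530 / 157,300 = 110.156 ‰

110.2 ‰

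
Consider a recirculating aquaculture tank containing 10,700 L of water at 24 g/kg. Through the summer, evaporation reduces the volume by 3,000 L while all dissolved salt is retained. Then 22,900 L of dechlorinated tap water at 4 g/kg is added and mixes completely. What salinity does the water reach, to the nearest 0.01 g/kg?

11.39 g/kg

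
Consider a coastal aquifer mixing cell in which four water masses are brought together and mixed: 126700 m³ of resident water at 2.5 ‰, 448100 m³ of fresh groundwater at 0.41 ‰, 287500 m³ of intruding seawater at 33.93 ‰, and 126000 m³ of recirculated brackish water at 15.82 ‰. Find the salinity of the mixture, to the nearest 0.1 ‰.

Total salt / total volume:
salt = 126,700×2.5 + 448,100×0.41 + 287,500×33.93 + 126,000×15.82 = 316,750 + 183,721 + 9,754,875 + 1,993,320 = 12,248,666
volume = 126,700 + 448,100 + 287,500 + 126,000 = 988,300 m³
S = 12,248,666 / 988,300 = 12.394 ‰

12.4 ‰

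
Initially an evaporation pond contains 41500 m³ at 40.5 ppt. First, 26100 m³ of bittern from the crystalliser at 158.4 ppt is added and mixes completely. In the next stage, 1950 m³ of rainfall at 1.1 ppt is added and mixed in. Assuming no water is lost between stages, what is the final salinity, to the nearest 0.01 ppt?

Total salt / total volume:
Initial salt = 41,500×40.5 = 1,680,750
After stage 1: salt = 1,680,750 + 26,100×158.4 = 5,814,990; volume = 67,600 m³; S = 86.021 ppt
After stage 2: salt = 5,814,990 + 1,950×1.1 = 5,817,135; volume = 69,550 m³
S = 5,817,135 / 69,550 = 83.6396 ppt

83.64 ppt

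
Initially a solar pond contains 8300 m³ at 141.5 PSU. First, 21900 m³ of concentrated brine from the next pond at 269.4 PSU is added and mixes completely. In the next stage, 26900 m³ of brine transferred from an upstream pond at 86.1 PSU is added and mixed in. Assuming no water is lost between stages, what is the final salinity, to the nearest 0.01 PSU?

Weighted by volume,
Initial salt = 8,300×141.5 = 1,174,450
After stage 1: salt = 1,174,450 + 21,900×269.4 = 7,074,310; volume = 30,200 m³; S = 234.249 PSU
After stage 2: salt = 7,074,310 + 26,900×86.1 = 9,390,400; volume = 57,100 m³
S = 9,390,400 / 57,100 = 164.4553 PSU

164.46 PSU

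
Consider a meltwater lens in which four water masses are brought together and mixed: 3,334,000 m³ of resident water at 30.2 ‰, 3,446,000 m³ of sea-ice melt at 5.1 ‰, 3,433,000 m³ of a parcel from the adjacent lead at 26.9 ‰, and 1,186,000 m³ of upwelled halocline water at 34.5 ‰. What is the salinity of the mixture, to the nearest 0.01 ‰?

Conserving salt mass:
salt = 3,334,000×30.2 + 3,446,000×5.1 + 3,433,000×26.9 + 1,186,000×34.5 = 100,686,800 + 17,574,600 + 92,347,700 + 40,917,000 = 251,526,100
volume = 3,334,000 + 3,446,000 + 3,433,000 + 1,186,000 = 11,399,000 m³
S = 251,526,100 / 11,399,000 = 22.0656 ‰

22.07 ‰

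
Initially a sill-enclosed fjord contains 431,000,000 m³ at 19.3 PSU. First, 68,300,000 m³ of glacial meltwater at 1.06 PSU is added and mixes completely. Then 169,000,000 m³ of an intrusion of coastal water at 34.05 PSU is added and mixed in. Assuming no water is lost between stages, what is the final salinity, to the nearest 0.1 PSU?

Weighted by volume,
Initial salt = 431,000,000×19.3 = 8,318,300,000
After stage 1: salt = 8,318,300,000 + 68,300,000×1.06 = 8,390,698,000; volume = 499,300,000 m³; S = 16.805 PSU
After stage 2: salt = 8,390,698,000 + 169,000,000×34.05 = 14,145,148,000; volume = 668,300,000 m³
S = 14,145,148,000 / 668,300,000 = 21.1659 PSU

21.2 PSU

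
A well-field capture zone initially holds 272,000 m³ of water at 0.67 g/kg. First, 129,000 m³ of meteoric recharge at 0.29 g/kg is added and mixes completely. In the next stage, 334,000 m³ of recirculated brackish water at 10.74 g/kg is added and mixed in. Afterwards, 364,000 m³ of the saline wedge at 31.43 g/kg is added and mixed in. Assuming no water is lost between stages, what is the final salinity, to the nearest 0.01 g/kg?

13.87 g/kg

Weighted by volume,
Initial salt = 272,000×0.67 = 182,240
After stage 1: salt = 182,240 + 129,000×0.29 = 219,650; volume = 401,000 m³; S = 0.548 g/kg
After stage 2: salt = 219,650 + 334,000×10.74 = 3,806,810; volume = 735,000 m³; S = 5.179 g/kg
After stage 3: salt = 3,806,810 + 364,000×31.43 = 15,247,330; volume = 1,099,000 m³
S = 15,247,330 / 1,099,000 = 13.8738 g/kg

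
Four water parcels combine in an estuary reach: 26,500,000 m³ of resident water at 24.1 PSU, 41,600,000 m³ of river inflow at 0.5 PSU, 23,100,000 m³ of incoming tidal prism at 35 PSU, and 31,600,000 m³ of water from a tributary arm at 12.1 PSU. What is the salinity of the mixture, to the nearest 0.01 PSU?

15.07 PSU

Weighted by volume,
salt = 26,500,000×24.1 + 41,600,000×0.5 + 23,100,000×35 + 31,600,000×12.1 = 638,650,000 + 20,800,000 + 808,500,000 + 382,360,000 = 1,850,310,000
volume = 26,500,000 + 41,600,000 + 23,100,000 + 31,600,000 = 122,800,000 m³
S = 1,850,310,000 / 122,800,000 = 15.0677 PSU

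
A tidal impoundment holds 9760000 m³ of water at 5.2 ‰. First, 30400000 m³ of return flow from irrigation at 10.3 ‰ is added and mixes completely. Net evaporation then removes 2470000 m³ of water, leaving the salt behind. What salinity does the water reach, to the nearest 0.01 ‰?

9.65 ‰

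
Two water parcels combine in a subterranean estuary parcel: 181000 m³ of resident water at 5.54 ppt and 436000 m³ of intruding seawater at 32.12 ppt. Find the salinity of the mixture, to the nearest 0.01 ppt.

Weighted by volume,
salt = 181,000×5.54 + 436,000×32.12 = 1,002,740 + 14,004,320 = 15,007,060
volume = 181,000 + 436,000 = 617,000 m³
S = 15,007,060 / 617,000 = 24.3226 ppt

24.32 ppt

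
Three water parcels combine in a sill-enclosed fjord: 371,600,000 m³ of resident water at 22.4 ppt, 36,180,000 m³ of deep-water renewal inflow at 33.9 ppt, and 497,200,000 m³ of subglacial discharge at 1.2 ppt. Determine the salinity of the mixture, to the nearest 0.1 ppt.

11.2 ppt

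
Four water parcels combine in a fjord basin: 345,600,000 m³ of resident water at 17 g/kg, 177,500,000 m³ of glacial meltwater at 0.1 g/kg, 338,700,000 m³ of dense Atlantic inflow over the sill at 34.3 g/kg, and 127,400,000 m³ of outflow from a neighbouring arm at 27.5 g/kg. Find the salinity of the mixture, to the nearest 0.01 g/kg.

21.24 g/kg

Conserving salt mass:
salt = 345,600,000×17 + 177,500,000×0.1 + 338,700,000×34.3 + 127,400,000×27.5 = 5,875,200,000 + 17,750,000 + 11,617,410,000 + 3,503,500,000 = 21,013,860,000
volume = 345,600,000 + 177,500,000 + 338,700,000 + 127,400,000 = 989,200,000 m³
S = 21,013,860,000 / 989,200,000 = 21.2433 g/kg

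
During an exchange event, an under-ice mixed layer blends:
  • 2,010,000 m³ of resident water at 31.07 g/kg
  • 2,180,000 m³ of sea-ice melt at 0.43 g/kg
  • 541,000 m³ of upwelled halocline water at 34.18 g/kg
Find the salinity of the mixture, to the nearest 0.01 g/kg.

17.31 g/kg

Conserving salt mass:
salt = 2,010,000×31.07 + 2,180,000×0.43 + 541,000×34.18 = 62,450,700 + 937,400 + 18,491,380 = 81,879,480
volume = 2,010,000 + 2,180,000 + 541,000 = 4,731,000 m³
S = 81,879,480 / 4,731,000 = 17.307 g/kg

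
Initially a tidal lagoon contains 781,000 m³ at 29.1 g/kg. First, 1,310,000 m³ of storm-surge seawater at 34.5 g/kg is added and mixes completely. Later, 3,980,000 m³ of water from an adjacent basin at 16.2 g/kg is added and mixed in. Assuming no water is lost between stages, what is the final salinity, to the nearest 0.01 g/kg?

21.81 g/kg

Salt balance:
Initial salt = 781,000×29.1 = 22,727,100
After stage 1: salt = 22,727,100 + 1,310,000×34.5 = 67,922,100; volume = 2,091,000 m³; S = 32.483 g/kg
After stage 2: salt = 67,922,100 + 3,980,000×16.2 = 132,398,100; volume = 6,071,000 m³
S = 132,398,100 / 6,071,000 = 21.8083 g/kg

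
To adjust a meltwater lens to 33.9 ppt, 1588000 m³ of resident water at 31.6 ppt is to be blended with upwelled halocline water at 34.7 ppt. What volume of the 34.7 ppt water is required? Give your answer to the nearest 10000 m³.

4570000 m³

Salt balance: 1,588,000×31.6 + V×34.7 = (1,588,000+V)×33.9
50,180,800 + 34.7V = 53,833,200 + 33.9V
3,652,400 = 0.8V
V = 4,565,500 m³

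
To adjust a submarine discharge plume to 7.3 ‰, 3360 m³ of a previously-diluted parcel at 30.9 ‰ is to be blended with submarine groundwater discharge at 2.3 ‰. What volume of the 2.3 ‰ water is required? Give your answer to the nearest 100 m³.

Salt balance: 3,360×30.9 + V×2.3 = (3,360+V)×7.3
103,824 + 2.3V = 24,528 + 7.3V
79,296 = 5V
V = 15,859.2 m³

15900 m³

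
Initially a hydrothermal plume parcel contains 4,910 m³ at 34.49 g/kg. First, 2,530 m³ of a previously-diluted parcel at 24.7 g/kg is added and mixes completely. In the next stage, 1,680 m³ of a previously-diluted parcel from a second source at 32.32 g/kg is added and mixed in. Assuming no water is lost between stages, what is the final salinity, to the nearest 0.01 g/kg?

31.37 g/kg

Total salt / total volume:
Initial salt = 4,910×34.49 = 169,345.9
After stage 1: salt = 169,345.9 + 2,530×24.7 = 231,836.9; volume = 7,440 m³; S = 31.161 g/kg
After stage 2: salt = 231,836.9 + 1,680×32.32 = 286,134.5; volume = 9,120 m³
S = 286,134.5 / 9,120 = 31.3744 g/kg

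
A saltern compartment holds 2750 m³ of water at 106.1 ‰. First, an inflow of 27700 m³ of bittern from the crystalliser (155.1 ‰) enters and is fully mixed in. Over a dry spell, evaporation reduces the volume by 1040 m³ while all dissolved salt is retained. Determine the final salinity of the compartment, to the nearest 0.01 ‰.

156.00 ‰

After mixing: salt = 2,750×106.1 + 27,700×155.1 = 4,588,045; volume = 30,450 m³
After evaporation: salt unchanged = 4,588,045; volume = 30,450 − 1,040 = 29,410 m³
S = 4,588,045 / 29,410 = 156.0029 ‰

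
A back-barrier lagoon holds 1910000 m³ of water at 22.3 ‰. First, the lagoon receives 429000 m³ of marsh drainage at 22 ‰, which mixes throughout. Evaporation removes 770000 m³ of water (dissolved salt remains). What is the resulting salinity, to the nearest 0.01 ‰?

After mixing: salt = 1,910,000×22.3 + 429,000×22 = 52,031,000; volume = 2,339,000 m³
After evaporation: salt unchanged = 52,031,000; volume = 2,339,000 − 770,000 = 1,569,000 m³
S = 52,031,000 / 1,569,000 = 33.1619 ‰

33.16 ‰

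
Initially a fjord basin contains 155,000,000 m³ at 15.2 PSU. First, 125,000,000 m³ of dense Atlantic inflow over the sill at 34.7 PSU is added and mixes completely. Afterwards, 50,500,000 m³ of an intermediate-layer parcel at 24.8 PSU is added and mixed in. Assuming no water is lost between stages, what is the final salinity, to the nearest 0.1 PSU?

24.0 PSU

Total salt / total volume:
Initial salt = 155,000,000×15.2 = 2,356,000,000
After stage 1: salt = 2,356,000,000 + 125,000,000×34.7 = 6,693,500,000; volume = 280,000,000 m³; S = 23.905 PSU
After stage 2: salt = 6,693,500,000 + 50,500,000×24.8 = 7,945,900,000; volume = 330,500,000 m³
S = 7,945,900,000 / 330,500,000 = 24.0421 PSU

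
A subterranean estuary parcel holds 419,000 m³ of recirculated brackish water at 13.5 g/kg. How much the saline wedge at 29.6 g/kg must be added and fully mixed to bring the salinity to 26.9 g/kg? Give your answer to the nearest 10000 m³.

2080000 m³

Salt balance: 419,000×13.5 + V×29.6 = (419,000+V)×26.9
5,656,500 + 29.6V = 11,271,100 + 26.9V
5,614,600 = 2.7V
V = 2,079,481.48 m³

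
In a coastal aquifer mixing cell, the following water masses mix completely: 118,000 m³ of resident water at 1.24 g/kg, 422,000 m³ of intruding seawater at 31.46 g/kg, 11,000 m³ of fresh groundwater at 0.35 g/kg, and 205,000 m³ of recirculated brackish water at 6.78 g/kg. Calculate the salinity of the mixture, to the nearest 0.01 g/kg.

19.60 g/kg

Mass of salt is conserved:
salt = 118,000×1.24 + 422,000×31.46 + 11,000×0.35 + 205,000×6.78 = 146,320 + 13,276,120 + 3,850 + 1,389,900 = 14,816,190
volume = 118,000 + 422,000 + 11,000 + 205,000 = 756,000 m³
S = 14,816,190 / 756,000 = 19.5981 g/kg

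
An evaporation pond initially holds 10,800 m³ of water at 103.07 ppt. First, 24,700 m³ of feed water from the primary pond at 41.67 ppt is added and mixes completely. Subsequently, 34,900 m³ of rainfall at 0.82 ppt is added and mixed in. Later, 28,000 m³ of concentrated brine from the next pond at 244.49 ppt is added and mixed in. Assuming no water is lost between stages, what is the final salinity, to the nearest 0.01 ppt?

91.63 ppt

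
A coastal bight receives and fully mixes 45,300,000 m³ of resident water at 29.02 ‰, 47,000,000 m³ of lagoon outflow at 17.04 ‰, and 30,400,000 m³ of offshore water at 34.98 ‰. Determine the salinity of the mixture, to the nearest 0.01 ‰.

25.91 ‰

Mass of salt is conserved:
salt = 45,300,000×29.02 + 47,000,000×17.04 + 30,400,000×34.98 = 1,314,606,000 + 800,880,000 + 1,063,392,000 = 3,178,878,000
volume = 45,300,000 + 47,000,000 + 30,400,000 = 122,700,000 m³
S = 3,178,878,000 / 122,700,000 = 25.9077 ‰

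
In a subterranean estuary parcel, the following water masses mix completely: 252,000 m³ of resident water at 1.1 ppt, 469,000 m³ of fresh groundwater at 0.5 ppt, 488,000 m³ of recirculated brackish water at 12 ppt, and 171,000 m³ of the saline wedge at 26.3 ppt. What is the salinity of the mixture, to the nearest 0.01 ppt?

7.87 ppt

Salt balance:
salt = 252,000×1.1 + 469,000×0.5 + 488,000×12 + 171,000×26.3 = 277,200 + 234,500 + 5,856,000 + 4,497,300 = 10,865,000
volume = 252,000 + 469,000 + 488,000 + 171,000 = 1,380,000 m³
S = 10,865,000 / 1,380,000 = 7.8732 ppt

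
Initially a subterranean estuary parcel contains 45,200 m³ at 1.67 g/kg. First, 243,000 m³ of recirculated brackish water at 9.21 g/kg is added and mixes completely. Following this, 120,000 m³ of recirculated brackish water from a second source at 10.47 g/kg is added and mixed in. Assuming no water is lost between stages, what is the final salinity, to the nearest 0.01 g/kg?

8.75 g/kg

By conservation of dissolved salt,
Initial salt = 45,200×1.67 = 75,484
After stage 1: salt = 75,484 + 243,000×9.21 = 2,313,514; volume = 288,200 m³; S = 8.027 g/kg
After stage 2: salt = 2,313,514 + 120,000×10.47 = 3,569,914; volume = 408,200 m³
S = 3,569,914 / 408,200 = 8.7455 g/kg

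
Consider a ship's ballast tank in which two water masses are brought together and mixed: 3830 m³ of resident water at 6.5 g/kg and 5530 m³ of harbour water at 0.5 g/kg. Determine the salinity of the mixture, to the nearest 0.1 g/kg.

Total salt / total volume:
salt = 3,830×6.5 + 5,530×0.5 = 24,895 + 2,765 = 27,660
volume = 3,830 + 5,530 = 9,360 m³
S = 27,660 / 9,360 = 2.955 g/kg

3.0 g/kg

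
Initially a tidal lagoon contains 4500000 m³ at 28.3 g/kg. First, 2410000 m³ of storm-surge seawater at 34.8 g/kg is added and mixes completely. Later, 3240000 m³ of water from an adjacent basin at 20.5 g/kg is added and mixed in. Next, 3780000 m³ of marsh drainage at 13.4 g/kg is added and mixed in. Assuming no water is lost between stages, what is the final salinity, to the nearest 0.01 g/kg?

23.57 g/kg

Weighted by volume,
Initial salt = 4,500,000×28.3 = 127,350,000
After stage 1: salt = 127,350,000 + 2,410,000×34.8 = 211,218,000; volume = 6,910,000 m³; S = 30.567 g/kg
After stage 2: salt = 211,218,000 + 3,240,000×20.5 = 277,638,000; volume = 10,150,000 m³; S = 27.353 g/kg
After stage 3: salt = 277,638,000 + 3,780,000×13.4 = 328,290,000; volume = 13,930,000 m³
S = 328,290,000 / 13,930,000 = 23.5671 g/kg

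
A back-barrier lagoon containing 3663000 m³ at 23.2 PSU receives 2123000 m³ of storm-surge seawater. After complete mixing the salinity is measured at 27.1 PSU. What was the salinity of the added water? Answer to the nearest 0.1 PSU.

Salt balance: 3,663,000×23.2 + 2,123,000×S = 5,786,000×27.1
84,981,600 + 2,123,000·S = 156,800,600
S = (156,800,600 − 84,981,600) / 2,123,000 = 33.829 PSU

33.8 PSU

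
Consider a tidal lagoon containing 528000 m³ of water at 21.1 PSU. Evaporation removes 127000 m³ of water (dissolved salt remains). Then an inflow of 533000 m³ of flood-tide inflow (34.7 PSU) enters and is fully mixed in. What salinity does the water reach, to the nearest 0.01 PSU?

31.73 PSU

After evaporation: salt = 528,000×21.1 = 11,140,800; volume = 528,000 − 127,000 = 401,000 m³
After mixing: salt = 11,140,800 + 533,000×34.7 = 29,635,900; volume = 401,000 + 533,000 = 934,000 m³
S = 29,635,900 / 934,000 = 31.7301 PSU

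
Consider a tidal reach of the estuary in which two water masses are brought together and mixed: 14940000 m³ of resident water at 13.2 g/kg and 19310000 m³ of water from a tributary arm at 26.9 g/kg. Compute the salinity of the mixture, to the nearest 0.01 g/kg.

Mass of salt is conserved:
salt = 14,940,000×13.2 + 19,310,000×26.9 = 197,208,000 + 519,439,000 = 716,647,000
volume = 14,940,000 + 19,310,000 = 34,250,000 m³
S = 716,647,000 / 34,250,000 = 20.924 g/kg

20.92 g/kg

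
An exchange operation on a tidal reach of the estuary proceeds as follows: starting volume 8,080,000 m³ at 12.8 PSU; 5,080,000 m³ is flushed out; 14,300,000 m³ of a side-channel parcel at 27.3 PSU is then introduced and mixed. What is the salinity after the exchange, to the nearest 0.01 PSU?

24.79 PSU

Remaining after removal: 3,000,000 m³ at 12.8 PSU (salt = 38,400,000)
After addition: salt = 38,400,000 + 14,300,000×27.3 = 428,790,000; volume = 17,300,000 m³
S = 428,790,000 / 17,300,000 = 24.7855 PSU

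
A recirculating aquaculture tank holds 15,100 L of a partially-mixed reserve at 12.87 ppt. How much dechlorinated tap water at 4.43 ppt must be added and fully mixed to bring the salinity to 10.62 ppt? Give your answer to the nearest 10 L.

5490 L

Salt balance: 15,100×12.87 + V×4.43 = (15,100+V)×10.62
194,337 + 4.43V = 160,362 + 10.62V
33,975 = 6.19V
V = 5,488.69 L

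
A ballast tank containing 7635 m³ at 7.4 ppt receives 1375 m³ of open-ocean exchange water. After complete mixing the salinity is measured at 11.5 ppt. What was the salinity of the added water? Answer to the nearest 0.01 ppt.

Salt balance: 7,635×7.4 + 1,375×S = 9,010×11.5
56,499 + 1,375·S = 103,615
S = (103,615 − 56,499) / 1,375 = 34.2662 ppt

34.27 ppt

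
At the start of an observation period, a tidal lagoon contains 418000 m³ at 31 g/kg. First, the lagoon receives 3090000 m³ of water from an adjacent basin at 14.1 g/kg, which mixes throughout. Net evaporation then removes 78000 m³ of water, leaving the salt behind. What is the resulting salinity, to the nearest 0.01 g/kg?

16.48 g/kg

After mixing: salt = 418,000×31 + 3,090,000×14.1 = 56,527,000; volume = 3,508,000 m³
After evaporation: salt unchanged = 56,527,000; volume = 3,508,000 − 78,000 = 3,430,000 m³
S = 56,527,000 / 3,430,000 = 16.4802 g/kg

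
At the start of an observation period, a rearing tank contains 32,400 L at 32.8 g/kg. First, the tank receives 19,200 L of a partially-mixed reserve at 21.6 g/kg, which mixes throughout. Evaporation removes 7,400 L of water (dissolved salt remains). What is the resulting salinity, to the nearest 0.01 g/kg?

After mixing: salt = 32,400×32.8 + 19,200×21.6 = 1,477,440; volume = 51,600 L
After evaporation: salt unchanged = 1,477,440; volume = 51,600 − 7,400 = 44,200 L
S = 1,477,440 / 44,200 = 33.4262 g/kg

33.43 g/kg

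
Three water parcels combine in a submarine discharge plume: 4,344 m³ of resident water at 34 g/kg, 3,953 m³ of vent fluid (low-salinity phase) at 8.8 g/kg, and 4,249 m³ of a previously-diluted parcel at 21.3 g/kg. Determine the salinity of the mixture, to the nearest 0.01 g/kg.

21.76 g/kg

By conservation of dissolved salt,
salt = 4,344×34 + 3,953×8.8 + 4,249×21.3 = 147,696 + 34,786.4 + 90,503.7 = 272,986.1
volume = 4,344 + 3,953 + 4,249 = 12,546 m³
S = 272,986.1 / 12,546 = 21.7588 g/kg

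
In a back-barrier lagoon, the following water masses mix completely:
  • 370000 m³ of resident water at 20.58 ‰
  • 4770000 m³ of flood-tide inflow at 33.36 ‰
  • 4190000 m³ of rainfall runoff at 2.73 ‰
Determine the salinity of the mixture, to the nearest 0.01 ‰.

Mass of salt is conserved:
salt = 370,000×20.58 + 4,770,000×33.36 + 4,190,000×2.73 = 7,614,600 + 159,127,200 + 11,438,700 = 178,180,500
volume = 370,000 + 4,770,000 + 4,190,000 = 9,330,000 m³
S = 178,180,500 / 9,330,000 = 19.0976 ‰

19.10 ‰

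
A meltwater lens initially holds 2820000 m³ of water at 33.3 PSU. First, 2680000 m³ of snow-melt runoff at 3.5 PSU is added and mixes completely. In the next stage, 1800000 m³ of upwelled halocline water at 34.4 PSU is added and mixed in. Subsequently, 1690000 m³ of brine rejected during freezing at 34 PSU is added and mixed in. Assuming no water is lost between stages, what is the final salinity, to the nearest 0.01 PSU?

24.77 PSU

Conserving salt mass:
Initial salt = 2,820,000×33.3 = 93,906,000
After stage 1: salt = 93,906,000 + 2,680,000×3.5 = 103,286,000; volume = 5,500,000 m³; S = 18.779 PSU
After stage 2: salt = 103,286,000 + 1,800,000×34.4 = 165,206,000; volume = 7,300,000 m³; S = 22.631 PSU
After stage 3: salt = 165,206,000 + 1,690,000×34 = 222,666,000; volume = 8,990,000 m³
S = 222,666,000 / 8,990,000 = 24.7682 PSU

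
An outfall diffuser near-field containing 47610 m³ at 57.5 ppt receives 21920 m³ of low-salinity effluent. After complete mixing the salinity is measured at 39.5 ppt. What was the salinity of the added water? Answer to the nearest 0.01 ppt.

0.40 ppt

Salt balance: 47,610×57.5 + 21,920×S = 69,530×39.5
2,737,575 + 21,920·S = 2,746,435
S = (2,746,435 − 2,737,575) / 21,920 = 0.4042 ppt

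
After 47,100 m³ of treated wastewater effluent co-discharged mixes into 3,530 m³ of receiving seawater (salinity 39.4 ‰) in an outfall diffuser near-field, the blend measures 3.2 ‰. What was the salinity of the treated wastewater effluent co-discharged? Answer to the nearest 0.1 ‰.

Salt balance: 3,530×39.4 + 47,100×S = 50,630×3.2
139,082 + 47,100·S = 162,016
S = (162,016 − 139,082) / 47,100 = 0.4869 ‰

0.5 ‰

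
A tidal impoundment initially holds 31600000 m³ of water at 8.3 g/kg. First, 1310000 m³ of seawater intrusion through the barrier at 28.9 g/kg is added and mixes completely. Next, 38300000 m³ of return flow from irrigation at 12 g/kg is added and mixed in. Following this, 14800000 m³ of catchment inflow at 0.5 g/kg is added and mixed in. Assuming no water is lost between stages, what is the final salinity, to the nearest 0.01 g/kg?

8.92 g/kg

By conservation of dissolved salt,
Initial salt = 31,600,000×8.3 = 262,280,000
After stage 1: salt = 262,280,000 + 1,310,000×28.9 = 300,139,000; volume = 32,910,000 m³; S = 9.12 g/kg
After stage 2: salt = 300,139,000 + 38,300,000×12 = 759,739,000; volume = 71,210,000 m³; S = 10.669 g/kg
After stage 3: salt = 759,739,000 + 14,800,000×0.5 = 767,139,000; volume = 86,010,000 m³
S = 767,139,000 / 86,010,000 = 8.9192 g/kg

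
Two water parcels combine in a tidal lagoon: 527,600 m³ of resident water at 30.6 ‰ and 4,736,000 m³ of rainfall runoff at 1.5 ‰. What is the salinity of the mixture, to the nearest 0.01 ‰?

4.42 ‰

Weighted by volume,
salt = 527,600×30.6 + 4,736,000×1.5 = 16,144,560 + 7,104,000 = 23,248,560
volume = 527,600 + 4,736,000 = 5,263,600 m³
S = 23,248,560 / 5,263,600 = 4.4169 ‰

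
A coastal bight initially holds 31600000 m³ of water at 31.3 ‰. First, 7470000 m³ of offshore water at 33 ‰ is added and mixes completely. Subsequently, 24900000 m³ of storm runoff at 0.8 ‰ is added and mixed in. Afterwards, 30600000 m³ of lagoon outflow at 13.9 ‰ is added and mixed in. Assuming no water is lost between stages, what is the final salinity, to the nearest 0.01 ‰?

17.77 ‰

Conserving salt mass:
Initial salt = 31,600,000×31.3 = 989,080,000
After stage 1: salt = 989,080,000 + 7,470,000×33 = 1,235,590,000; volume = 39,070,000 m³; S = 31.625 ‰
After stage 2: salt = 1,235,590,000 + 24,900,000×0.8 = 1,255,510,000; volume = 63,970,000 m³; S = 19.627 ‰
After stage 3: salt = 1,255,510,000 + 30,600,000×13.9 = 1,680,850,000; volume = 94,570,000 m³
S = 1,680,850,000 / 94,570,000 = 17.7736 ‰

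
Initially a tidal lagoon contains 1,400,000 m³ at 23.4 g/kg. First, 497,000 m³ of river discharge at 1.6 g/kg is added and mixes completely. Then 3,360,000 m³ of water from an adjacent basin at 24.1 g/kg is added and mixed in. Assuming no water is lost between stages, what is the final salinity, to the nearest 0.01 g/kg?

Salt balance:
Initial salt = 1,400,000×23.4 = 32,760,000
After stage 1: salt = 32,760,000 + 497,000×1.6 = 33,555,200; volume = 1,897,000 m³; S = 17.689 g/kg
After stage 2: salt = 33,555,200 + 3,360,000×24.1 = 114,531,200; volume = 5,257,000 m³
S = 114,531,200 / 5,257,000 = 21.7864 g/kg

21.79 g/kg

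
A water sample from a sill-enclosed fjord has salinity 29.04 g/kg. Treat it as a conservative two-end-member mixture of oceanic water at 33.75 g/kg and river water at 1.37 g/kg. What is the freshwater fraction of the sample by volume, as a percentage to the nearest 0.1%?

Let f be the freshwater fraction. Salt balance per unit volume:
f×1.37 + (1−f)×33.75 = 29.04
f = (33.75 − 29.04) / (33.75 − 1.37) = 4.71/32.38 = 0.1455

14.5%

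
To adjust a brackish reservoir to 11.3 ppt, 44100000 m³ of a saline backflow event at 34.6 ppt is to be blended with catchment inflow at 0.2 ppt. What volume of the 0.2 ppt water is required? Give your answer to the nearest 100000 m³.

92600000 m³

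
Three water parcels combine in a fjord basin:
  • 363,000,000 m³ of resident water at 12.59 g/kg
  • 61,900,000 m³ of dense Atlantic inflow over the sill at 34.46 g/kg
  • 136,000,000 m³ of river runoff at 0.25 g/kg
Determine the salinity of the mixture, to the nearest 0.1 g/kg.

Total salt / total volume:
salt = 363,000,000×12.59 + 61,900,000×34.46 + 136,000,000×0.25 = 4,570,170,000 + 2,133,074,000 + 34,000,000 = 6,737,244,000
volume = 363,000,000 + 61,900,000 + 136,000,000 = 560,900,000 m³
S = 6,737,244,000 / 560,900,000 = 12.011 g/kg

12.0 g/kg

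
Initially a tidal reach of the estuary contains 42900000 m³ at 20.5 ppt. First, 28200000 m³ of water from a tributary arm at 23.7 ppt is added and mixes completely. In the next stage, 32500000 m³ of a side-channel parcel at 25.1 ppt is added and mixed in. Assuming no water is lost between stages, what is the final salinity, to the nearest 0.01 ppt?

22.81 ppt

By conservation of dissolved salt,
Initial salt = 42,900,000×20.5 = 879,450,000
After stage 1: salt = 879,450,000 + 28,200,000×23.7 = 1,547,790,000; volume = 71,100,000 m³; S = 21.769 ppt
After stage 2: salt = 1,547,790,000 + 32,500,000×25.1 = 2,363,540,000; volume = 103,600,000 m³
S = 2,363,540,000 / 103,600,000 = 22.8141 ppt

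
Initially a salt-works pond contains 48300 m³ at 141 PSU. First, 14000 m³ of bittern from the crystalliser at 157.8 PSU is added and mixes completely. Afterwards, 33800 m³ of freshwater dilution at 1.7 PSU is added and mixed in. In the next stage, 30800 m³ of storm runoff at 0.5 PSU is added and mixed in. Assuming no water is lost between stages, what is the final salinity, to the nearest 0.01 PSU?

Salt balance:
Initial salt = 48,300×141 = 6,810,300
After stage 1: salt = 6,810,300 + 14,000×157.8 = 9,019,500; volume = 62,300 m³; S = 144.775 PSU
After stage 2: salt = 9,019,500 + 33,800×1.7 = 9,076,960; volume = 96,100 m³; S = 94.453 PSU
After stage 3: salt = 9,076,960 + 30,800×0.5 = 9,092,360; volume = 126,900 m³
S = 9,092,360 / 126,900 = 71.6498 PSU

71.65 PSU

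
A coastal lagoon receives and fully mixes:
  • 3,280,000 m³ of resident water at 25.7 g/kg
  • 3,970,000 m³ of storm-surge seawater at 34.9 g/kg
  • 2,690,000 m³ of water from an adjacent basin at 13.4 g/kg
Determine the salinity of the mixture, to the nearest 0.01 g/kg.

26.05 g/kg

Total salt / total volume:
salt = 3,280,000×25.7 + 3,970,000×34.9 + 2,690,000×13.4 = 84,296,000 + 138,553,000 + 36,046,000 = 258,895,000
volume = 3,280,000 + 3,970,000 + 2,690,000 = 9,940,000 m³
S = 258,895,000 / 9,940,000 = 26.0458 g/kg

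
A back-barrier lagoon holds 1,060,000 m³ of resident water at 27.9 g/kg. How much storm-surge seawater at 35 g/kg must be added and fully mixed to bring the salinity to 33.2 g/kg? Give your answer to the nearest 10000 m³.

3120000 m³

Salt balance: 1,060,000×27.9 + V×35 = (1,060,000+V)×33.2
29,574,000 + 35V = 35,192,000 + 33.2V
5,618,000 = 1.8V
V = 3,121,111.11 m³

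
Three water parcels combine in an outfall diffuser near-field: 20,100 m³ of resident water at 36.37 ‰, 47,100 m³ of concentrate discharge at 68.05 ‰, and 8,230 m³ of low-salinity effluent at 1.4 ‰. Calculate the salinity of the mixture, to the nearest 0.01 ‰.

52.34 ‰

Total salt / total volume:
salt = 20,100×36.37 + 47,100×68.05 + 8,230×1.4 = 731,037 + 3,205,155 + 11,522 = 3,947,714
volume = 20,100 + 47,100 + 8,230 = 75,430 m³
S = 3,947,714 / 75,430 = 52.3361 ‰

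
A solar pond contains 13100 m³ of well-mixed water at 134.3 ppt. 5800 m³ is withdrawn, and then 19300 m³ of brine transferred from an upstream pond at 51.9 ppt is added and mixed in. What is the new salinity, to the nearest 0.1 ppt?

74.5 ppt

Remaining after removal: 7,300 m³ at 134.3 ppt (salt = 980,390)
After addition: salt = 980,390 + 19,300×51.9 = 1,982,060; volume = 26,600 m³
S = 1,982,060 / 26,600 = 74.5135 ppt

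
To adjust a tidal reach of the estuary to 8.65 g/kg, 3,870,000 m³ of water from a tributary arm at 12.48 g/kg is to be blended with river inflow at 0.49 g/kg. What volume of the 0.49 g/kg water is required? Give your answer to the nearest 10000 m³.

Salt balance: 3,870,000×12.48 + V×0.49 = (3,870,000+V)×8.65
48,297,600 + 0.49V = 33,475,500 + 8.65V
14,822,100 = 8.16V
V = 1,816,433.82 m³

1820000 m³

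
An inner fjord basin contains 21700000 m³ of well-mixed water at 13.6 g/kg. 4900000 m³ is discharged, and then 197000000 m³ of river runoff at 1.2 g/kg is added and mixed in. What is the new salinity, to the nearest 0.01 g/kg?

Remaining after removal: 16,800,000 m³ at 13.6 g/kg (salt = 228,480,000)
After addition: salt = 228,480,000 + 197,000,000×1.2 = 464,880,000; volume = 213,800,000 m³
S = 464,880,000 / 213,800,000 = 2.1744 g/kg

2.17 g/kg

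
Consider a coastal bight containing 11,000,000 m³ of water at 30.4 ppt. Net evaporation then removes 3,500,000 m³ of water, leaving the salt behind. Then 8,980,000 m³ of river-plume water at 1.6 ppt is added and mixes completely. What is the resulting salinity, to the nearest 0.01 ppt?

After evaporation: salt = 11,000,000×30.4 = 334,400,000; volume = 11,000,000 − 3,500,000 = 7,500,000 m³
After mixing: salt = 334,400,000 + 8,980,000×1.6 = 348,768,000; volume = 7,500,000 + 8,980,000 = 16,480,000 m³
S = 348,768,000 / 16,480,000 = 21.1631 ppt

21.16 ppt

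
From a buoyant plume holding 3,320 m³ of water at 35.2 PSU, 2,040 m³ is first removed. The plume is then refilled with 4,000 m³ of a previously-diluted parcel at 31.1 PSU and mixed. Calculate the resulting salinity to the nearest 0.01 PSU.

32.09 PSU

Remaining after removal: 1,280 m³ at 35.2 PSU (salt = 45,056)
After addition: salt = 45,056 + 4,000×31.1 = 169,456; volume = 5,280 m³
S = 169,456 / 5,280 = 32.0939 PSU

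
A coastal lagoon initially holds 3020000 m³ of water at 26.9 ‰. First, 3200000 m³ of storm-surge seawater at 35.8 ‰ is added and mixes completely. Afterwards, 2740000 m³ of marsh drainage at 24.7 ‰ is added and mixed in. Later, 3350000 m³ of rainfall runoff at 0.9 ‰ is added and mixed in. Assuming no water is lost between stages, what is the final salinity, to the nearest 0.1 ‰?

21.6 ‰

Conserving salt mass:
Initial salt = 3,020,000×26.9 = 81,238,000
After stage 1: salt = 81,238,000 + 3,200,000×35.8 = 195,798,000; volume = 6,220,000 m³; S = 31.479 ‰
After stage 2: salt = 195,798,000 + 2,740,000×24.7 = 263,476,000; volume = 8,960,000 m³; S = 29.406 ‰
After stage 3: salt = 263,476,000 + 3,350,000×0.9 = 266,491,000; volume = 12,310,000 m³
S = 266,491,000 / 12,310,000 = 21.6483 ‰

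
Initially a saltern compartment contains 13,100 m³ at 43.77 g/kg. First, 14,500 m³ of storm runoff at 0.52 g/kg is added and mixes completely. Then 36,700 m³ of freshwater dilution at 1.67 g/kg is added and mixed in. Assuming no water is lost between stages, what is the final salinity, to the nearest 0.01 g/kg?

By conservation of dissolved salt,
Initial salt = 13,100×43.77 = 573,387
After stage 1: salt = 573,387 + 14,500×0.52 = 580,927; volume = 27,600 m³; S = 21.048 g/kg
After stage 2: salt = 580,927 + 36,700×1.67 = 642,216; volume = 64,300 m³
S = 642,216 / 64,300 = 9.9878 g/kg

9.99 g/kg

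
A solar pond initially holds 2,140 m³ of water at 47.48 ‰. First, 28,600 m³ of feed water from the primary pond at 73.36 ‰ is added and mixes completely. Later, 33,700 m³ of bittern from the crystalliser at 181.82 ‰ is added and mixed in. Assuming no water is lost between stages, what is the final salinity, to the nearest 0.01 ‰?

129.22 ‰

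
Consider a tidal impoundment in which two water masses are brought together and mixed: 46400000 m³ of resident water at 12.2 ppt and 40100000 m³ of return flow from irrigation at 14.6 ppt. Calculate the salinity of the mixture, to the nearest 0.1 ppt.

Salt balance:
salt = 46,400,000×12.2 + 40,100,000×14.6 = 566,080,000 + 585,460,000 = 1,151,540,000
volume = 46,400,000 + 40,100,000 = 86,500,000 m³
S = 1,151,540,000 / 86,500,000 = 13.313 ppt

13.3 ppt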